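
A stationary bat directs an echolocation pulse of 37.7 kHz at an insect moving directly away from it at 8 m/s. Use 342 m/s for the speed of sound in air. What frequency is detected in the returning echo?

36.0 kHz

The insect first receives the wave as a moving observer: f₁ = f₀ · (v − u)/v = 37.7 × (342 − 8)/342 ≈ 36.8 kHz.
The reflection then acts as a moving source: f₂ = f₁ · v/(v + u) ≈ 36.0 kHz.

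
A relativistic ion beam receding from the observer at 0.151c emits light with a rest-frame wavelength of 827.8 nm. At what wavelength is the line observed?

Relativistic Doppler for wavelength: λ' = λ₀ · √((1 + β)/(1 − β)).
λ' = 827.8 × √(1.1510/0.8490) = 827.8 × 1.16435 ≈ 963.8 nm.

963.8 nm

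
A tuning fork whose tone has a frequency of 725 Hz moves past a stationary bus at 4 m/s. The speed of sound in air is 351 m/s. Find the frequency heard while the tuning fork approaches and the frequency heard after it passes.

733 Hz approaching; 717 Hz receding

Approaching: f₁ = f · v/(v − v_s) = 725 × 351/347 ≈ 733 Hz.
Receding: f₂ = f · v/(v + v_s) = 725 × 351/355 ≈ 717 Hz.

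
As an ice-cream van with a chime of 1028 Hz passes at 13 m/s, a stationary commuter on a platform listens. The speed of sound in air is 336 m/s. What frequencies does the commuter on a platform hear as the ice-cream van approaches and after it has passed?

Approaching: f₁ = f · v/(v − v_s) = 1028 × 336/323 ≈ 1069 Hz.
Receding: f₂ = f · v/(v + v_s) = 1028 × 336/349 ≈ 990 Hz.

1069 Hz approaching; 990 Hz receding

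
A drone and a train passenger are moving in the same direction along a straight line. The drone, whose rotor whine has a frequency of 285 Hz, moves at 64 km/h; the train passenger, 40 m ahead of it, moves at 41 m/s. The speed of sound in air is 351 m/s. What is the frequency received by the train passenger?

64 km/h = 17.78 m/s.
The train passenger is ahead, so the drone is moving toward it while the train passenger is moving away from the drone.
Both move, so f' = f · (v − v_o)/(v − v_s).
f' = 285 × (351 − 41)/(351 − 17.78) = 285 × 310/333.22 ≈ 265 Hz.

265 Hz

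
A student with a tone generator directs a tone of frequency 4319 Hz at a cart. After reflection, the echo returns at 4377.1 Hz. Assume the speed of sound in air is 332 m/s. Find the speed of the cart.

2.22 m/s

Double Doppler shift off a moving reflector: f₂ = f₀ · (v + u)/(v − u) (u > 0 toward emitter).
Rearranging, u = v · (f₂ − f₀)/(f₂ + f₀) = 332 × 58.1/8696.1 ≈ 2.22 m/s.
So the cart is moving at 2.22 m/s toward the emitter.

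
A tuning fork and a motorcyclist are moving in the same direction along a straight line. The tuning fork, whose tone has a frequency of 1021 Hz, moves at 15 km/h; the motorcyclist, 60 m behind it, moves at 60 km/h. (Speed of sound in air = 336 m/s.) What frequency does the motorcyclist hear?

15 km/h = 4.167 m/s; 60 km/h = 16.67 m/s.
The motorcyclist is behind, so the tuning fork is moving away from it while the motorcyclist is moving toward the tuning fork.
With source receding and observer approaching, f' = f · (v + v_o)/(v + v_s).
f' = 1021 × (336 + 16.67)/(336 + 4.167) = 1021 × 352.67/340.17 ≈ 1059 Hz.

1059 Hz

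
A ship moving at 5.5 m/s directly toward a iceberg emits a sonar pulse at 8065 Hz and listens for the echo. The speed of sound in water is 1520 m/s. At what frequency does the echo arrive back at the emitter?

The iceberg receives the sound from a moving source: f₁ = f₀ · v/(v − v_e) = 8065 × 1520/1514.5 ≈ 8094 Hz.
On the return leg the ship is a moving observer: f₂ = f₁ · (v + v_e)/v = 8094 × 1525.5/1520 ≈ 8124 Hz.
Equivalently f₂ = f₀ · (v + v_e)/(v − v_e).

8124 Hz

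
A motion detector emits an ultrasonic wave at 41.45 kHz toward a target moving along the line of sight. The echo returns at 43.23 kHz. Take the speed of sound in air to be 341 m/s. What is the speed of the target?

7.2 m/s

Double Doppler shift off a moving reflector: f₂ = f₀ · (v + u)/(v − u) (u > 0 toward emitter).
Rearranging, u = v · (f₂ − f₀)/(f₂ + f₀) = 341 × 1.78/84.68 ≈ 7.2 m/s.
So the target is moving at 7.2 m/s toward the emitter.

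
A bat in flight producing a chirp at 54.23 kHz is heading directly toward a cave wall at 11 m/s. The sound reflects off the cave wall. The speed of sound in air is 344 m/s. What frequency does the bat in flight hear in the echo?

57.8 kHz

The cave wall receives the sound from a moving source: f₁ = f₀ · v/(v − v_e) = 54.23 × 344/333 ≈ 56.0 kHz.
On the return leg the bat in flight is a moving observer: f₂ = f₁ · (v + v_e)/v = 56.0 × 355/344 ≈ 57.8 kHz.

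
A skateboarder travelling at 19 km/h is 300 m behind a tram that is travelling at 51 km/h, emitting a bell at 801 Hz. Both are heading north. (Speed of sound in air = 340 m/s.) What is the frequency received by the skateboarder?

781 Hz

51 km/h = 14.17 m/s; 19 km/h = 5.278 m/s.
The skateboarder is behind, so the tram is moving away from it while the skateboarder is moving toward the tram.
General Doppler shift: f' = f · (v + v_o)/(v + v_s).
f' = 801 × (340 + 5.278)/(340 + 14.17) = 801 × 345.28/354.17 ≈ 781 Hz.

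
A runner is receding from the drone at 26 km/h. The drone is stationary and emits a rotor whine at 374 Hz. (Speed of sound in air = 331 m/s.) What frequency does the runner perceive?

26 km/h = 7.222 m/s.
Only the observer moves, away from the source, so f' = f · (v − v_o)/v.
f' = 374 × (331 − 7.222)/331 = 374 × 323.78/331 ≈ 366 Hz.

366 Hz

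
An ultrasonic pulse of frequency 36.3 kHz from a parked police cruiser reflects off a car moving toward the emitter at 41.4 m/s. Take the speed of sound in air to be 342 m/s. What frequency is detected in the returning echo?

46.3 kHz

At the car (a moving observer), f₁ = f₀ · (v + u)/v = 36.3 × 383.4/342 ≈ 40.7 kHz.
On reflection it acts as a source moving toward the stationary detector: f₂ = f₁ · v/(v − u) = 40.7 × 342/300.6 ≈ 46.3 kHz.
Equivalently f₂ = f₀ · (v + u)/(v − u).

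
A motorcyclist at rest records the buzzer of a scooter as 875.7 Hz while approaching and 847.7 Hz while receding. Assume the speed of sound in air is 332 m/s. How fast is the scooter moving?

5.4 m/s

f₁/f₂ = (v + v_s)/(v − v_s), so v_s = v · (f₁ − f₂)/(f₁ + f₂).
v_s = 332 × (875.7 − 847.7)/(875.7 + 847.7) = 332 × 28.0/1723.4 ≈ 5.4 m/s.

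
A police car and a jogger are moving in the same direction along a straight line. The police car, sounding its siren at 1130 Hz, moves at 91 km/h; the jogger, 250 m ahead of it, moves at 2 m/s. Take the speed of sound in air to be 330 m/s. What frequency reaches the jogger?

1216 Hz

91 km/h = 25.28 m/s.
The jogger is ahead, so the police car is moving toward it while the jogger is moving away from the police car.
General Doppler shift: f' = f · (v − v_o)/(v − v_s).
f' = 1130 × (330 − 2)/(330 − 25.28) = 1130 × 328/304.72 ≈ 1216 Hz.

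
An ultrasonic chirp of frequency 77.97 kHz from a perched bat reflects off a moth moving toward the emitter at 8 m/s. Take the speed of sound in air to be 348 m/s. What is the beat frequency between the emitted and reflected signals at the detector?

At the moth (a moving observer), f₁ = f₀ · (v + u)/v = 77.97 × 356/348 ≈ 79.76 kHz.
On reflection it acts as a source moving toward the stationary detector: f₂ = f₁ · v/(v − u) = 79.76 × 348/340 ≈ 81.64 kHz.
Equivalently f₂ = f₀ · (v + u)/(v − u).
Beat frequency (with f₀ = 77970 Hz): |f₂ − f₀| = 2u·f₀/(v − u) = 2 × 8 × 77970/340 ≈ 3669 Hz.

3669 Hz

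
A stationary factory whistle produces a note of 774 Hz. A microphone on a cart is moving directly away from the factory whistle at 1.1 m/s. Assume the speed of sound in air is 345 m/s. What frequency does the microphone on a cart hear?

Only the observer moves, away from the source, so f' = f · (v − v_o)/v.
f' = 774 × (345 − 1.1)/345 = 774 × 343.9/345 ≈ 772 Hz.

772 Hz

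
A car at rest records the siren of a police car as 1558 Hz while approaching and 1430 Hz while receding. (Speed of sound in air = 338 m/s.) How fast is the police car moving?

f₁/f₂ = (v + v_s)/(v − v_s), so v_s = v · (f₁ − f₂)/(f₁ + f₂).
v_s = 338 × (1558 − 1430)/(1558 + 1430) = 338 × 128/2988 ≈ 14.5 m/s.

14.5 m/s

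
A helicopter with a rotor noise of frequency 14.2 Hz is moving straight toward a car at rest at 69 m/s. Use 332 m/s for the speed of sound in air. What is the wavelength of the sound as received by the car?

18.52 m

Moving source, stationary observer: f' = f · v/(v − v_s) since the source is approaching.
f' = 14.2 × 332/(332 − 69) ≈ 17.9 Hz.
λ' = v/f' = 332/17.9255 ≈ 18.52 m.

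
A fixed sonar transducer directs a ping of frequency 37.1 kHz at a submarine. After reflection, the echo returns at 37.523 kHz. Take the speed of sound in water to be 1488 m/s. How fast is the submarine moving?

Double Doppler shift off a moving reflector: f₂ = f₀ · (v + u)/(v − u) (u > 0 toward emitter).
Rearranging, u = v · (f₂ − f₀)/(f₂ + f₀) = 1488 × 0.423/74.623 ≈ 8.4 m/s.
So the submarine is moving at 8.4 m/s toward the emitter.

8.4 m/s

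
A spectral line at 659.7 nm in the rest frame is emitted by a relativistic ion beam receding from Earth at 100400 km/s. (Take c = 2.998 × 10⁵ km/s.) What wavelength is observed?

β = v/c = 100400/299800 = 0.3349.
Relativistic Doppler for wavelength: λ' = λ₀ · √((1 + β)/(1 − β)).
λ' = 659.7 × √(1.3349/0.6651) = 659.7 × 1.41669 ≈ 934.6 nm.

934.6 nm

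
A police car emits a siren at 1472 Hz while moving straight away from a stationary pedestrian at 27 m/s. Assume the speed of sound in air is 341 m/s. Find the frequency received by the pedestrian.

1364 Hz

With the source moving away from a stationary observer, f' = f · v/(v + v_s).
f' = 1472 × 341/(341 + 27) = 1472 × 341/368 ≈ 1364 Hz.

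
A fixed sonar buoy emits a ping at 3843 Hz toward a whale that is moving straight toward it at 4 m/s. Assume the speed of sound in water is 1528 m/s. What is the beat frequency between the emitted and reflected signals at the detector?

At the whale (a moving observer), f₁ = f₀ · (v + u)/v = 3843 × 1532/1528 ≈ 3853.1 Hz.
On reflection it acts as a source moving toward the stationary detector: f₂ = f₁ · v/(v − u) = 3853.1 × 1528/1524 ≈ 3863.2 Hz.
Beat frequency: |f₂ − f₀| = 2u·f₀/(v − u) = 2 × 4 × 3843/1524 ≈ 20.2 Hz.

20.2 Hz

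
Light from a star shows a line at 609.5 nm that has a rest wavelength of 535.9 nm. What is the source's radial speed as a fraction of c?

λ'/λ₀ = 1.1373 > 1 (redshift), so the source is receding.
λ'/λ₀ = √((1 + β)/(1 − β)) for a receding source ⇒ β = (r² − 1)/(r² + 1) with r = λ'/λ₀.
β = (1.2935 − 1)/(1.2935 + 1) ≈ 0.128.

0.128c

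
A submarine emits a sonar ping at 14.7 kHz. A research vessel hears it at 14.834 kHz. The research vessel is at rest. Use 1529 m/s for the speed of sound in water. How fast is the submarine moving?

13.8 m/s

f' > f, so the submarine is approaching.
f' = f · v/(v − v_s) ⇒ v_s = v · |1 − f/f'|.
v_s = 1529 × |1 − 14.7/14.834| = 1529 × 0.009033 ≈ 13.8 m/s.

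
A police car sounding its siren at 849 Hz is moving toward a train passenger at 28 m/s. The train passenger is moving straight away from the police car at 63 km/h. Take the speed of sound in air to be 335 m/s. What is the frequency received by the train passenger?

878 Hz

63 km/h = 17.5 m/s.
General Doppler shift: f' = f · (v − v_o)/(v − v_s).
f' = 849 × (335 − 17.5)/(335 − 28) = 849 × 317.5/307 ≈ 878 Hz.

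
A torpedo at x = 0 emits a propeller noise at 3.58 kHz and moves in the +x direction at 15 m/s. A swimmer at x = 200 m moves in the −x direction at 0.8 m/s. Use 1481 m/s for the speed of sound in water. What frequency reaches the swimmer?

The observer lies on the +x side, so the source is heading toward the observer and the observer is heading toward the source.
Both move, so f' = f · (v + v_o)/(v − v_s).
f' = 3.58 × (1481 + 0.8)/(1481 − 15) = 3.58 × 1481.8/1466 ≈ 3.62 kHz.

3.62 kHz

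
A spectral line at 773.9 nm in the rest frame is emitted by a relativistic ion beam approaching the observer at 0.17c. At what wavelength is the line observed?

Relativistic Doppler for wavelength: λ' = λ₀ · √((1 − β)/(1 + β)).
λ' = 773.9 × √(0.8300/1.1700) = 773.9 × 0.84226 ≈ 651.8 nm.

651.8 nm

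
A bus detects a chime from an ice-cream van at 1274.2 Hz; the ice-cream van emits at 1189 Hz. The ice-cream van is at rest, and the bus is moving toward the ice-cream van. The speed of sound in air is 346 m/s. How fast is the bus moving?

f' = f · (v + v_o)/v ⇒ v_o = v · |f'/f − 1|.
v_o = 346 × |1274.2/1189 − 1| = 346 × 0.07166 ≈ 24.8 m/s.

24.8 m/s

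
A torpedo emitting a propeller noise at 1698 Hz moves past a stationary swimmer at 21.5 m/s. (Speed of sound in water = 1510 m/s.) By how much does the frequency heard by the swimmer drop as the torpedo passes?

48.4 Hz

Approaching: f₁ = f · v/(v − v_s) = 1698 × 1510/1488.5 ≈ 1722.5 Hz.
Receding: f₂ = f · v/(v + v_s) = 1698 × 1510/1531.5 ≈ 1674.2 Hz.
Drop: f₁ − f₂ = 2f·v·v_s/(v² − v_s²) = 2 × 1698 × 1510 × 21.5/(1510² − 21.5²) ≈ 48.4 Hz.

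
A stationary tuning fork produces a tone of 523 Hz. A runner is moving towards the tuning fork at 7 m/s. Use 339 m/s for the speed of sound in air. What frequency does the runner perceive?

534 Hz

Only the observer moves, toward the source, so f' = f · (v + v_o)/v.
f' = 523 × (339 + 7)/339 = 523 × 346/339 ≈ 534 Hz.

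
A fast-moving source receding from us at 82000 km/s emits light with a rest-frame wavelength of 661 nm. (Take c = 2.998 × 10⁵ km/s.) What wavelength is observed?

β = v/c = 82000/299800 = 0.2735.
Relativistic Doppler for wavelength: λ' = λ₀ · √((1 + β)/(1 − β)).
λ' = 661 × √(1.2735/0.7265) = 661 × 1.32400 ≈ 875.2 nm.

875.2 nm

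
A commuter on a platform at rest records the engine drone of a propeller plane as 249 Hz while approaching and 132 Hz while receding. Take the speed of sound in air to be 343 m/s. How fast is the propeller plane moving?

105 m/s

f₁/f₂ = (v + v_s)/(v − v_s), so v_s = v · (f₁ − f₂)/(f₁ + f₂).
v_s = 343 × (249 − 132)/(249 + 132) = 343 × 117/381 ≈ 105 m/s.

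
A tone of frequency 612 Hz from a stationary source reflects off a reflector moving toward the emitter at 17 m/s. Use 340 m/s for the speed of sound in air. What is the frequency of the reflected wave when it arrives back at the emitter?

676 Hz

The reflector first receives the wave as a moving observer: f₁ = f₀ · (v + u)/v = 612 × (340 + 17)/340 ≈ 643 Hz.
The reflection then acts as a moving source: f₂ = f₁ · v/(v − u) ≈ 676 Hz.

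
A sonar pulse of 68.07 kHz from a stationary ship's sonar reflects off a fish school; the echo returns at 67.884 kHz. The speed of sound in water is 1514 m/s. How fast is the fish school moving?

Double Doppler shift off a moving reflector: f₂ = f₀ · (v + u)/(v − u) (u > 0 toward emitter).
Rearranging, u = v · (f₂ − f₀)/(f₂ + f₀) = 1514 × -0.186/135.954 ≈ -2.07 m/s.
So the fish school is moving at 2.07 m/s away from the emitter.

2.07 m/s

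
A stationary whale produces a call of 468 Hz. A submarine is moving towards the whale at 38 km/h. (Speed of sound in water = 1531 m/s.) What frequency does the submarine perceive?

471 Hz

38 km/h = 10.56 m/s.
Only the observer moves, toward the source, so f' = f · (v + v_o)/v.
f' = 468 × (1531 + 10.56)/1531 = 468 × 1541.6/1531 ≈ 471 Hz.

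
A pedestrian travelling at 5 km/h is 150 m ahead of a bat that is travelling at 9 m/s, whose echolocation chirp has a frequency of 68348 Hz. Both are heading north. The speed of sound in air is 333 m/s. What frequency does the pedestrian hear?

5 km/h = 1.389 m/s.
The pedestrian is ahead, so the bat is moving toward it while the pedestrian is moving away from the bat.
General Doppler shift: f' = f · (v − v_o)/(v − v_s).
f' = 68348 × (333 − 1.389)/(333 − 9) = 68348 × 331.61/324 ≈ 69954 Hz.

69954 Hz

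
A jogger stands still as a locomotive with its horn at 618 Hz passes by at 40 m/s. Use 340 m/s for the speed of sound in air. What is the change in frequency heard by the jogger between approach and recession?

147 Hz

Approaching: f₁ = f · v/(v − v_s) = 618 × 340/300 ≈ 700 Hz.
Receding: f₂ = f · v/(v + v_s) = 618 × 340/380 ≈ 553 Hz.
Drop: f₁ − f₂ = 2f·v·v_s/(v² − v_s²) = 2 × 618 × 340 × 40/(340² − 40²) ≈ 147 Hz.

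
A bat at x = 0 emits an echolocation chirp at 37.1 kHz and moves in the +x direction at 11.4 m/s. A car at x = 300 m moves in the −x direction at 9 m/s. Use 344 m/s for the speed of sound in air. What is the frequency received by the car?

The observer lies on the +x side, so the source is heading toward the observer and the observer is heading toward the source.
General Doppler shift: f' = f · (v + v_o)/(v − v_s).
f' = 37.1 × (344 + 9)/(344 − 11.4) = 37.1 × 353/332.6 ≈ 39.4 kHz.

39.4 kHz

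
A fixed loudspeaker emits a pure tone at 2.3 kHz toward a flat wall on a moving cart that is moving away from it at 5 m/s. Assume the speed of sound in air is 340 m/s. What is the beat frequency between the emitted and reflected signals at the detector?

The flat wall on a moving cart first receives the wave as a moving observer: f₁ = f₀ · (v − u)/v = 2.3 × (340 − 5)/340 ≈ 2.2662 kHz.
The reflection then acts as a moving source: f₂ = f₁ · v/(v + u) ≈ 2.2333 kHz.
Equivalently f₂ = f₀ · (v − u)/(v + u).
Beat frequency (with f₀ = 2300 Hz): |f₂ − f₀| = 2u·f₀/(v + u) = 2 × 5 × 2300/345 ≈ 67 Hz.

67 Hz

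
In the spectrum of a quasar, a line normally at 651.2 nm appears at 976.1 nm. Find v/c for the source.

0.384

λ'/λ₀ = 1.4989 > 1 (redshift), so the source is receding.
λ'/λ₀ = √((1 + β)/(1 − β)) for a receding source ⇒ β = (r² − 1)/(r² + 1) with r = λ'/λ₀.
β = (2.2468 − 1)/(2.2468 + 1) ≈ 0.384.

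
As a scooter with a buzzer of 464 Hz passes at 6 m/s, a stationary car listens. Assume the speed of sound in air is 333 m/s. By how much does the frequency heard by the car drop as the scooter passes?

Approaching: f₁ = f · v/(v − v_s) = 464 × 333/327 ≈ 472.5 Hz.
Receding: f₂ = f · v/(v + v_s) = 464 × 333/339 ≈ 455.8 Hz.
Drop: f₁ − f₂ = 2f·v·v_s/(v² − v_s²) = 2 × 464 × 333 × 6/(333² − 6²) ≈ 16.7 Hz.

16.7 Hz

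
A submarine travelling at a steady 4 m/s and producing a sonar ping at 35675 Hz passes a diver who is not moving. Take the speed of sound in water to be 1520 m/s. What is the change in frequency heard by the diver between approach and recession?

Approaching: f₁ = f · v/(v − v_s) = 35675 × 1520/1516 ≈ 35769 Hz.
Receding: f₂ = f · v/(v + v_s) = 35675 × 1520/1524 ≈ 35581 Hz.
Drop: f₁ − f₂ = 2f·v·v_s/(v² − v_s²) = 2 × 35675 × 1520 × 4/(1520² − 4²) ≈ 188 Hz.

188 Hz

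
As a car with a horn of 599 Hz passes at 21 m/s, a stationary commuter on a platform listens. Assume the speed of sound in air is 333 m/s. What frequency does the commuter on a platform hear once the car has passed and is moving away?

563 Hz

Receding: f₂ = f · v/(v + v_s) = 599 × 333/354 ≈ 563 Hz.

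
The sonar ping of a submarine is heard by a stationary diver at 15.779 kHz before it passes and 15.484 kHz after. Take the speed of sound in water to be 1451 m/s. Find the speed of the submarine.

13.7 m/s

f₁/f₂ = (v + v_s)/(v − v_s), so v_s = v · (f₁ − f₂)/(f₁ + f₂).
v_s = 1451 × (15.779 − 15.484)/(15.779 + 15.484) = 1451 × 0.295/31.263 ≈ 13.7 m/s.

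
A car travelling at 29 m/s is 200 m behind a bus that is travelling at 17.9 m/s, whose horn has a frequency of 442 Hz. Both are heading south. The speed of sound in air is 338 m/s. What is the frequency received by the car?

456 Hz

The car is behind, so the bus is moving away from it while the car is moving toward the bus.
General Doppler shift: f' = f · (v + v_o)/(v + v_s).
f' = 442 × (338 + 29)/(338 + 17.9) = 442 × 367/355.9 ≈ 456 Hz.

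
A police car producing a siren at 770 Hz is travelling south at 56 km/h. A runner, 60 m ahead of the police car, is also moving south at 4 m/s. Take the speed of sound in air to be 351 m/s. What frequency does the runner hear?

56 km/h = 15.56 m/s.
The runner is ahead, so the police car is moving toward it while the runner is moving away from the police car.
Both move, so f' = f · (v − v_o)/(v − v_s).
f' = 770 × (351 − 4)/(351 − 15.56) = 770 × 347/335.44 ≈ 797 Hz.

797 Hz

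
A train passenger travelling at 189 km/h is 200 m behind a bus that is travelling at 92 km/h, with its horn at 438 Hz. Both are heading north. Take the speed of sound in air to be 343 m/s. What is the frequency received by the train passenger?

470 Hz

92 km/h = 25.56 m/s; 189 km/h = 52.5 m/s.
The train passenger is behind, so the bus is moving away from it while the train passenger is moving toward the bus.
Both move, so f' = f · (v + v_o)/(v + v_s).
f' = 438 × (343 + 52.5)/(343 + 25.56) = 438 × 395.5/368.56 ≈ 470 Hz.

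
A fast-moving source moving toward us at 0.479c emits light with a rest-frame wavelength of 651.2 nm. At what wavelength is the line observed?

386.5 nm

Relativistic Doppler for wavelength: λ' = λ₀ · √((1 − β)/(1 + β)).
λ' = 651.2 × √(0.5210/1.4790) = 651.2 × 0.59352 ≈ 386.5 nm.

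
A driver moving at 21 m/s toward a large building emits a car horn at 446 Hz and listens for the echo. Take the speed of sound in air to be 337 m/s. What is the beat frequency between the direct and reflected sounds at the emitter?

The large building receives the sound from a moving source: f₁ = f₀ · v/(v − v_e) = 446 × 337/316 ≈ 475.6 Hz.
On the return leg the driver is a moving observer: f₂ = f₁ · (v + v_e)/v = 475.6 × 358/337 ≈ 505.3 Hz.
Beat against the emitted tone: |f₂ − f₀| = 2v_e·f₀/(v − v_e) = 2 × 21 × 446/316 ≈ 59.3 Hz.

59.3 Hz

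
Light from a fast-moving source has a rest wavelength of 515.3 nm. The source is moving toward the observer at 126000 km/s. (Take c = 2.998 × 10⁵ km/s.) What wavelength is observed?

β = v/c = 126000/299800 = 0.4203.
Relativistic Doppler for wavelength: λ' = λ₀ · √((1 − β)/(1 + β)).
λ' = 515.3 × √(0.5797/1.4203) = 515.3 × 0.63888 ≈ 329.2 nm.

329.2 nm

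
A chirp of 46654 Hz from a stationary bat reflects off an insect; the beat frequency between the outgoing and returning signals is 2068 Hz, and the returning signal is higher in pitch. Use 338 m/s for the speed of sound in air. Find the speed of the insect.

7.3 m/s

Double Doppler shift off a moving reflector: f₂ = f₀ · (v + u)/(v − u) (u > 0 toward emitter).
Returning signal is higher, so f₂ = f₀ + Δf = 46654 + 2068 = 48722 Hz.
Rearranging, u = v · (f₂ − f₀)/(f₂ + f₀) = 338 × 2068/95376 ≈ 7.3 m/s.
So the insect is moving at 7.3 m/s toward the emitter.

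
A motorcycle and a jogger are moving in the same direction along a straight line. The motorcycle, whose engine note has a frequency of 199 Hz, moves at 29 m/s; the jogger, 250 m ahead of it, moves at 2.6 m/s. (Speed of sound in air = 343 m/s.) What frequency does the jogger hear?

The jogger is ahead, so the motorcycle is moving toward it while the jogger is moving away from the motorcycle.
With source approaching and observer receding, f' = f · (v − v_o)/(v − v_s).
f' = 199 × (343 − 2.6)/(343 − 29) = 199 × 340.4/314 ≈ 216 Hz.

216 Hz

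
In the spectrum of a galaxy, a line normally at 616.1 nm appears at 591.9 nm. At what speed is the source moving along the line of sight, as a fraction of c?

0.040

λ'/λ₀ = 0.9607 < 1 (blueshift), so the source is approaching.
λ'/λ₀ = √((1 − β)/(1 + β)) for an approaching source ⇒ β = (1 − r²)/(1 + r²) with r = λ'/λ₀.
β = (1 − 0.9230)/(1 + 0.9230) ≈ 0.040.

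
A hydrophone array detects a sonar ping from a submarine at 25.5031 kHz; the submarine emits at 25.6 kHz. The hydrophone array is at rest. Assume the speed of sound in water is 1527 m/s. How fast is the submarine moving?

5.8 m/s

f' < f, so the submarine is receding.
f' = f · v/(v + v_s) ⇒ v_s = v · |1 − f/f'|.
v_s = 1527 × |1 − 25.6/25.5031| = 1527 × 0.0038 ≈ 5.8 m/s.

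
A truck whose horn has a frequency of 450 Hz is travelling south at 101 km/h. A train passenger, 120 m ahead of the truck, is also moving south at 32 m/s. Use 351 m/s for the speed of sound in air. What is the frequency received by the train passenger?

101 km/h = 28.06 m/s.
The train passenger is ahead, so the truck is moving toward it while the train passenger is moving away from the truck.
With source approaching and observer receding, f' = f · (v − v_o)/(v − v_s).
f' = 450 × (351 − 32)/(351 − 28.06) = 450 × 319/322.94 ≈ 445 Hz.

445 Hz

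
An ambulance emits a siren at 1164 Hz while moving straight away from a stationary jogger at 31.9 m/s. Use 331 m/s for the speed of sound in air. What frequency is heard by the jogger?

With the source moving away from a stationary observer, f' = f · v/(v + v_s).
f' = 1164 × 331/(331 + 31.9) = 1164 × 331/362.9 ≈ 1062 Hz.

1062 Hz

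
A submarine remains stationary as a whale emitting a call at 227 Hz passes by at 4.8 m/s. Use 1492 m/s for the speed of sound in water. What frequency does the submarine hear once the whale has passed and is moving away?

Receding: f₂ = f · v/(v + v_s) = 227 × 1492/1496.8 ≈ 226 Hz.

226 Hz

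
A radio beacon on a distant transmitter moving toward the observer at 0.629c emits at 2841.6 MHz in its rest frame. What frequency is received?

5954.4 MHz

Relativistic Doppler for frequency: f' = f₀ · √((1 + β)/(1 − β)).
f' = 2841.6 × √(1.6290/0.3710) = 2841.6 × 2.09543 ≈ 5954.4 MHz.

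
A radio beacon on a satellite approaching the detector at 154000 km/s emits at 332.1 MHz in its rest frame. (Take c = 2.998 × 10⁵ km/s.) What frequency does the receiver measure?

585.9 MHz

β = v/c = 154000/299800 = 0.5137.
Relativistic Doppler for frequency: f' = f₀ · √((1 + β)/(1 − β)).
f' = 332.1 × √(1.5137/0.4863) = 332.1 × 1.76422 ≈ 585.9 MHz.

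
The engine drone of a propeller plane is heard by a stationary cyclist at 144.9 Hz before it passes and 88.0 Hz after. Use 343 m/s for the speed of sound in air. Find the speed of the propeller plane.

84 m/s

f₁/f₂ = (v + v_s)/(v − v_s), so v_s = v · (f₁ − f₂)/(f₁ + f₂).
v_s = 343 × (144.9 − 88.0)/(144.9 + 88.0) = 343 × 56.9/232.9 ≈ 84 m/s.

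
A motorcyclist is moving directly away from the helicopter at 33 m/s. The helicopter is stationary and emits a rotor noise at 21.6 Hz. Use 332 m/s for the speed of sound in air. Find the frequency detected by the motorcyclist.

Only the observer moves, away from the source, so f' = f · (v − v_o)/v.
f' = 21.6 × (332 − 33)/332 = 21.6 × 299/332 ≈ 19.5 Hz.

19.5 Hz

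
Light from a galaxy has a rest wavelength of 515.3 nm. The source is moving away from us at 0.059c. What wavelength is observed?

546.7 nm

Relativistic Doppler for wavelength: λ' = λ₀ · √((1 + β)/(1 − β)).
λ' = 515.3 × √(1.0590/0.9410) = 515.3 × 1.06085 ≈ 546.7 nm.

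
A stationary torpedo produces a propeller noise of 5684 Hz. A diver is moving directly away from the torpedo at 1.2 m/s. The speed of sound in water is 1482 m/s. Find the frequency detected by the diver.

5679 Hz

Only the observer moves, away from the source, so f' = f · (v − v_o)/v.
f' = 5684 × (1482 − 1.2)/1482 = 5684 × 1480.8/1482 ≈ 5679 Hz.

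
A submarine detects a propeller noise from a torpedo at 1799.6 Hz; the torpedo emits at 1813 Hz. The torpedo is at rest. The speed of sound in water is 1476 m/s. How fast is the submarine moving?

10.9 m/s

f' < f, so the submarine is receding.
f' = f · (v − v_o)/v ⇒ v_o = v · |f'/f − 1|.
v_o = 1476 × |1799.6/1813 − 1| = 1476 × 0.007391 ≈ 10.9 m/s.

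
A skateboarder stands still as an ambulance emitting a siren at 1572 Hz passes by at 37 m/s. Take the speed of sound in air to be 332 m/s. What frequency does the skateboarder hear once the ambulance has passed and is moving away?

1414 Hz

Receding: f₂ = f · v/(v + v_s) = 1572 × 332/369 ≈ 1414 Hz.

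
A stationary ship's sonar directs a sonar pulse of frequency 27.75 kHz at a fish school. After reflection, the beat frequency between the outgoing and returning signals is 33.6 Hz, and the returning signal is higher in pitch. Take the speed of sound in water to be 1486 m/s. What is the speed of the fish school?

Double Doppler shift off a moving reflector: f₂ = f₀ · (v + u)/(v − u) (u > 0 toward emitter).
Returning signal is higher, so f₂ = f₀ + Δf = 27750 + 33.6 = 27783.6 Hz.
Rearranging, u = v · (f₂ − f₀)/(f₂ + f₀) = 1486 × 33.6/55533.6 ≈ 0.90 m/s.
So the fish school is moving at 0.90 m/s toward the emitter.

0.90 m/s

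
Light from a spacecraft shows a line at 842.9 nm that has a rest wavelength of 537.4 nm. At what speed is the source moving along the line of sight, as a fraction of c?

λ'/λ₀ = 1.5685 > 1 (redshift), so the source is receding.
λ'/λ₀ = √((1 + β)/(1 − β)) for a receding source ⇒ β = (r² − 1)/(r² + 1) with r = λ'/λ₀.
β = (2.4601 − 1)/(2.4601 + 1) ≈ 0.422.

0.422c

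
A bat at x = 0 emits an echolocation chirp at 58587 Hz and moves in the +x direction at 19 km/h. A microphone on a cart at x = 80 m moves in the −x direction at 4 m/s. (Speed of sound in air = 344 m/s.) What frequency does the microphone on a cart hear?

60192 Hz

19 km/h = 5.278 m/s.
The observer lies on the +x side, so the source is heading toward the observer and the observer is heading toward the source.
General Doppler shift: f' = f · (v + v_o)/(v − v_s).
f' = 58587 × (344 + 4)/(344 − 5.278) = 58587 × 348/338.72 ≈ 60192 Hz.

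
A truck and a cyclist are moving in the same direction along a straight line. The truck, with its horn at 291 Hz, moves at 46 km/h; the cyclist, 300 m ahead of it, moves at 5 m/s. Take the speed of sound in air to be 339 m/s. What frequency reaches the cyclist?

298 Hz

46 km/h = 12.78 m/s.
The cyclist is ahead, so the truck is moving toward it while the cyclist is moving away from the truck.
Both move, so f' = f · (v − v_o)/(v − v_s).
f' = 291 × (339 − 5)/(339 − 12.78) = 291 × 334/326.22 ≈ 298 Hz.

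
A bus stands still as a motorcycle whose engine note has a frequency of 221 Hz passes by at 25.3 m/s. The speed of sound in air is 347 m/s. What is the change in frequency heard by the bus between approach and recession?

32.4 Hz

Approaching: f₁ = f · v/(v − v_s) = 221 × 347/321.7 ≈ 238.4 Hz.
Receding: f₂ = f · v/(v + v_s) = 221 × 347/372.3 ≈ 206.0 Hz.
Drop: f₁ − f₂ = 2f·v·v_s/(v² − v_s²) = 2 × 221 × 347 × 25.3/(347² − 25.3²) ≈ 32.4 Hz.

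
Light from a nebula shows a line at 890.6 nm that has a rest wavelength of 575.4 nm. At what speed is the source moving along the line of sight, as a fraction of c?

0.411c

λ'/λ₀ = 1.5478 > 1 (redshift), so the source is receding.
λ'/λ₀ = √((1 + β)/(1 − β)) for a receding source ⇒ β = (r² − 1)/(r² + 1) with r = λ'/λ₀.
β = (2.3957 − 1)/(2.3957 + 1) ≈ 0.411.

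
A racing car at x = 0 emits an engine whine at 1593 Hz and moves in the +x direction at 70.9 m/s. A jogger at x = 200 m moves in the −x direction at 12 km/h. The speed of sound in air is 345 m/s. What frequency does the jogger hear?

12 km/h = 3.333 m/s.
The observer lies on the +x side, so the source is heading toward the observer and the observer is heading toward the source.
With source approaching and observer approaching, f' = f · (v + v_o)/(v − v_s).
f' = 1593 × (345 + 3.333)/(345 − 70.9) = 1593 × 348.33/274.1 ≈ 2024 Hz.

2024 Hz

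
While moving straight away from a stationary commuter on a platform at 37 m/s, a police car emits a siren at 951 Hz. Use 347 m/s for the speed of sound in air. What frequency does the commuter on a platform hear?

Moving source, stationary observer: f' = f · v/(v + v_s) since the source is receding.
f' = 951 × 347/(347 + 37) = 951 × 347/384 ≈ 859 Hz.

859 Hz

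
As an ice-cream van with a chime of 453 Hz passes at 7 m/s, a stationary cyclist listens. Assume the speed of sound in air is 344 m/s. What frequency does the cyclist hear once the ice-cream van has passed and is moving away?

444 Hz

Receding: f₂ = f · v/(v + v_s) = 453 × 344/351 ≈ 444 Hz.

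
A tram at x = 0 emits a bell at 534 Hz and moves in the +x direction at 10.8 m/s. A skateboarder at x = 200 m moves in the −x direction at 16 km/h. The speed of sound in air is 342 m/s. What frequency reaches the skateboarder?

559 Hz

16 km/h = 4.444 m/s.
The observer lies on the +x side, so the source is heading toward the observer and the observer is heading toward the source.
Both move, so f' = f · (v + v_o)/(v − v_s).
f' = 534 × (342 + 4.444)/(342 − 10.8) = 534 × 346.44/331.2 ≈ 559 Hz.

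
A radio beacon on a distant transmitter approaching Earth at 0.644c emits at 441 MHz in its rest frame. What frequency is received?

947.7 MHz

Relativistic Doppler for frequency: f' = f₀ · √((1 + β)/(1 − β)).
f' = 441 × √(1.6440/0.3560) = 441 × 2.14895 ≈ 947.7 MHz.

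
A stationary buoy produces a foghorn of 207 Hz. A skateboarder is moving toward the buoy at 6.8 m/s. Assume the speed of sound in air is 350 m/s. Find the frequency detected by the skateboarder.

211 Hz

Only the observer moves, toward the source, so f' = f · (v + v_o)/v.
f' = 207 × (350 + 6.8)/350 = 207 × 356.8/350 ≈ 211 Hz.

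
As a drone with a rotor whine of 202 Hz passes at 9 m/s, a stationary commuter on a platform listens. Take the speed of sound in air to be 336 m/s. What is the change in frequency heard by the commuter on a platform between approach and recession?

10.8 Hz

Approaching: f₁ = f · v/(v − v_s) = 202 × 336/327 ≈ 207.6 Hz.
Receding: f₂ = f · v/(v + v_s) = 202 × 336/345 ≈ 196.7 Hz.
Drop: f₁ − f₂ = 2f·v·v_s/(v² − v_s²) = 2 × 202 × 336 × 9/(336² − 9²) ≈ 10.8 Hz.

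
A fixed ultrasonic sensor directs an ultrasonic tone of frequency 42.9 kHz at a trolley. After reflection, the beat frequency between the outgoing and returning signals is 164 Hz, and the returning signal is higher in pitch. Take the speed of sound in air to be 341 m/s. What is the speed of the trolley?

0.65 m/s

Double Doppler shift off a moving reflector: f₂ = f₀ · (v + u)/(v − u) (u > 0 toward emitter).
Returning signal is higher, so f₂ = f₀ + Δf = 42900 + 164 = 43064 Hz.
Rearranging, u = v · (f₂ − f₀)/(f₂ + f₀) = 341 × 164/85964 ≈ 0.65 m/s.
So the trolley is moving at 0.65 m/s toward the emitter.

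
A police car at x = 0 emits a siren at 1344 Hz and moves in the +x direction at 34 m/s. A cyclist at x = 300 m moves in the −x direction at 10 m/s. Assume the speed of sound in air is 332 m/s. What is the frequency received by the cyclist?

1542 Hz

The observer lies on the +x side, so the source is heading toward the observer and the observer is heading toward the source.
General Doppler shift: f' = f · (v + v_o)/(v − v_s).
f' = 1344 × (332 + 10)/(332 − 34) = 1344 × 342/298 ≈ 1542 Hz.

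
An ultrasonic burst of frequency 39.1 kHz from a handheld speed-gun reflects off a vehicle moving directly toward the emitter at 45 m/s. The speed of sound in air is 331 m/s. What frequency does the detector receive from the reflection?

The vehicle first receives the wave as a moving observer: f₁ = f₀ · (v + u)/v = 39.1 × (331 + 45)/331 ≈ 44.4 kHz.
The reflection then acts as a moving source: f₂ = f₁ · v/(v − u) ≈ 51.4 kHz.

51.4 kHz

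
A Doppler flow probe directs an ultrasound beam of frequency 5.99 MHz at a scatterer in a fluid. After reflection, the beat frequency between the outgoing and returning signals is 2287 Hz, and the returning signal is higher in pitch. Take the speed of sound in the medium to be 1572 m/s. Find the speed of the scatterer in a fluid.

Double Doppler shift off a moving reflector: f₂ = f₀ · (v + u)/(v − u) (u > 0 toward emitter).
Returning signal is higher, so f₂ = f₀ + Δf = 5990000 + 2287 = 5992287 Hz.
Rearranging, u = v · (f₂ − f₀)/(f₂ + f₀) = 1572 × 2287/11982287 ≈ 0.30 m/s.
So the scatterer in a fluid is moving at 0.30 m/s toward the emitter.

0.30 m/s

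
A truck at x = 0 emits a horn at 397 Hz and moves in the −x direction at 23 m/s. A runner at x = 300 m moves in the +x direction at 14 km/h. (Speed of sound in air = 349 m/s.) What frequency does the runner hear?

368 Hz

14 km/h = 3.889 m/s.
The observer lies on the +x side, so the source is heading away from the observer and the observer is heading away from the source.
Both move, so f' = f · (v − v_o)/(v + v_s).
f' = 397 × (349 − 3.889)/(349 + 23) = 397 × 345.11/372 ≈ 368 Hz.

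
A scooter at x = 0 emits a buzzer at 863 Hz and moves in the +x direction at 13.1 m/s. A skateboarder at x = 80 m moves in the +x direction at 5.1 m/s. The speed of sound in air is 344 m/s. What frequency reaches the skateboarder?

The observer lies on the +x side, so the source is heading toward the observer and the observer is heading away from the source.
Both move, so f' = f · (v − v_o)/(v − v_s).
f' = 863 × (344 − 5.1)/(344 − 13.1) = 863 × 338.9/330.9 ≈ 884 Hz.

884 Hz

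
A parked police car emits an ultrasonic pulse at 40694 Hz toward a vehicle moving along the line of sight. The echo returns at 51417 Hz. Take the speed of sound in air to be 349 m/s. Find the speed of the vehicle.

41 m/s

Double Doppler shift off a moving reflector: f₂ = f₀ · (v + u)/(v − u) (u > 0 toward emitter).
Rearranging, u = v · (f₂ − f₀)/(f₂ + f₀) = 349 × 10723/92111 ≈ 41 m/s.
So the vehicle is moving at 41 m/s toward the emitter.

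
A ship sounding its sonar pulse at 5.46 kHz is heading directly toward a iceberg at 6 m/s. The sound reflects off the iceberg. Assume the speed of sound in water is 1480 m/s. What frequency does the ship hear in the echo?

The iceberg receives the sound from a moving source: f₁ = f₀ · v/(v − v_e) = 5.46 × 1480/1474 ≈ 5.48 kHz.
On the return leg the ship is a moving observer: f₂ = f₁ · (v + v_e)/v = 5.48 × 1486/1480 ≈ 5.50 kHz.

5.50 kHz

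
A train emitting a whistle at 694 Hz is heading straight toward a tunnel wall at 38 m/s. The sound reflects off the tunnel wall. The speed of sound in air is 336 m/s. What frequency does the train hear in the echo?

The tunnel wall receives the sound from a moving source: f₁ = f₀ · v/(v − v_e) = 694 × 336/298 ≈ 782 Hz.
On the return leg the train is a moving observer: f₂ = f₁ · (v + v_e)/v = 782 × 374/336 ≈ 871 Hz.
Equivalently f₂ = f₀ · (v + v_e)/(v − v_e).

871 Hz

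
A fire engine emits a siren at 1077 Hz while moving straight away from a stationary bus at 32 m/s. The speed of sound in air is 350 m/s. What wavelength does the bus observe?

Only the source moves, away from the listener, so f' = f · v/(v + v_s).
f' = 1077 × 350/(350 + 32) ≈ 987 Hz.
λ' = v/f' = 350/986.78 ≈ 35.5 cm.

35.5 cm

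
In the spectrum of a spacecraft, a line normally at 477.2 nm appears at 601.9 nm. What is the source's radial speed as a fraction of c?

λ'/λ₀ = 1.2613 > 1 (redshift), so the source is receding.
λ'/λ₀ = √((1 + β)/(1 − β)) for a receding source ⇒ β = (r² − 1)/(r² + 1) with r = λ'/λ₀.
β = (1.5909 − 1)/(1.5909 + 1) ≈ 0.228.

0.228c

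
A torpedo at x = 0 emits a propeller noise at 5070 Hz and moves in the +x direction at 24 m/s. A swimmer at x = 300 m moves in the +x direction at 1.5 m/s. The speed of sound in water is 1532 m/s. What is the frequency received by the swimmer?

5146 Hz

The observer lies on the +x side, so the source is heading toward the observer and the observer is heading away from the source.
Both move, so f' = f · (v − v_o)/(v − v_s).
f' = 5070 × (1532 − 1.5)/(1532 − 24) = 5070 × 1530.5/1508 ≈ 5146 Hz.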